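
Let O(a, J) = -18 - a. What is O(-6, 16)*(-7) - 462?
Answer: -378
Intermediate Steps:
O(-6, 16)*(-7) - 462 = (-18 - 1*(-6))*(-7) - 462 = (-18 + 6)*(-7) - 462 = -12*(-7) - 462 = 84 - 462 = -378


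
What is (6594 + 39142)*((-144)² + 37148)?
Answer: 2647382624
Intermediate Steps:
(6594 + 39142)*((-144)² + 37148) = 45736*(20736 + 37148) = 45736*57884 = 2647382624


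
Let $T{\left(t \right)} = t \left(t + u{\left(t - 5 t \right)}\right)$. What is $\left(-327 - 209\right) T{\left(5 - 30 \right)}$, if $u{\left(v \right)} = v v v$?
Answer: $13399665000$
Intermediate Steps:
$u{\left(v \right)} = v^{3}$ ($u{\left(v \right)} = v^{2} v = v^{3}$)
$T{\left(t \right)} = t \left(t - 64 t^{3}\right)$ ($T{\left(t \right)} = t \left(t + \left(t - 5 t\right)^{3}\right) = t \left(t + \left(- 4 t\right)^{3}\right) = t \left(t - 64 t^{3}\right)$)
$\left(-327 - 209\right) T{\left(5 - 30 \right)} = \left(-327 - 209\right) \left(\left(5 - 30\right)^{2} - 64 \left(5 - 30\right)^{4}\right) = - 536 \left(\left(5 - 30\right)^{2} - 64 \left(5 - 30\right)^{4}\right) = - 536 \left(\left(-25\right)^{2} - 64 \left(-25\right)^{4}\right) = - 536 \left(625 - 25000000\right) = \left(-536\right) \left(-24999375\right) = 13399665000$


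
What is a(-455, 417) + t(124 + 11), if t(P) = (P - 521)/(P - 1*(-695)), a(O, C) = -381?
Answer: -158308/415 ≈ -381.46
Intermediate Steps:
t(P) = (-521 + P)/(695 + P) (t(P) = (-521 + P)/(P + 695) = (-521 + P)/(695 + P))
a(-455, 417) + t(124 + 11) = -381 + (-521 + (124 + 11))/(695 + (124 + 11)) = -381 + (-521 + 135)/(695 + 135) = -381 - 386/830 = -381 + (1/830)*(-386) = -381 - 193/415 = -158308/415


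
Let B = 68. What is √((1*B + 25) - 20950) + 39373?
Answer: 39373 + I*√20857 ≈ 39373.0 + 144.42*I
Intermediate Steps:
√((1*B + 25) - 20950) + 39373 = √((1*68 + 25) - 20950) + 39373 = √((68 + 25) - 20950) + 39373 = √(93 - 20950) + 39373 = √(-20857) + 39373 = I*√20857 + 39373 = 39373 + I*√20857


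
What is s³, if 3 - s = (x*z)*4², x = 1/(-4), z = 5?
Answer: 12167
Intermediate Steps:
x = -¼ ≈ -0.25000
s = 23 (s = 3 - (-¼*5)*4² = 3 - (-5)*16/4 = 3 - 1*(-20) = 3 + 20 = 23)
s³ = 23³ = 12167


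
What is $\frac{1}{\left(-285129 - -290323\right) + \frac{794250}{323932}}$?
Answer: $\frac{161966}{841648529} \approx 0.00019244$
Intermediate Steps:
$\frac{1}{\left(-285129 - -290323\right) + \frac{794250}{323932}} = \frac{1}{\left(-285129 + 290323\right) + 794250 \cdot \frac{1}{323932}} = \frac{1}{5194 + \frac{397125}{161966}} = \frac{1}{\frac{841648529}{161966}} = \frac{161966}{841648529}$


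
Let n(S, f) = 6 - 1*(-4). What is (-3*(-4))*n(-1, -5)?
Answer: 120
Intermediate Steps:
n(S, f) = 10 (n(S, f) = 6 + 4 = 10)
(-3*(-4))*n(-1, -5) = -3*(-4)*10 = 12*10 = 120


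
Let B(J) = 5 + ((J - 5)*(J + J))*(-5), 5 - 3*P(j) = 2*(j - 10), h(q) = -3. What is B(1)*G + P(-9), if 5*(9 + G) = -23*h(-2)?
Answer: 691/3 ≈ 230.33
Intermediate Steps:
P(j) = 25/3 - 2*j/3 (P(j) = 5/3 - 2*(j - 10)/3 = 5/3 - 2*(-10 + j)/3 = 5/3 - (-20 + 2*j)/3 = 5/3 + (20/3 - 2*j/3) = 25/3 - 2*j/3)
G = 24/5 (G = -9 + (-23*(-3))/5 = -9 + (1/5)*69 = -9 + 69/5 = 24/5 ≈ 4.8000)
B(J) = 5 - 10*J*(-5 + J) (B(J) = 5 + ((-5 + J)*(2*J))*(-5) = 5 + (2*J*(-5 + J))*(-5) = 5 - 10*J*(-5 + J))
B(1)*G + P(-9) = (5 - 10*1**2 + 50*1)*(24/5) + (25/3 - 2/3*(-9)) = (5 - 10*1 + 50)*(24/5) + (25/3 + 6) = (5 - 10 + 50)*(24/5) + 43/3 = 45*(24/5) + 43/3 = 216 + 43/3 = 691/3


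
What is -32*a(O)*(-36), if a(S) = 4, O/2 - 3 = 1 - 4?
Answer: 4608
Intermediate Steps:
O = 0 (O = 6 + 2*(1 - 4) = 6 + 2*(-3) = 6 - 6 = 0)
-32*a(O)*(-36) = -32*4*(-36) = -128*(-36) = 4608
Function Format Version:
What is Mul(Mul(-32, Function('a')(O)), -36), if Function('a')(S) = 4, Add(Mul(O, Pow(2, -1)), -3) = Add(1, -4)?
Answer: 4608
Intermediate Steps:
O = 0 (O = Add(6, Mul(2, Add(1, -4))) = Add(6, Mul(2, -3)) = Add(6, -6) = 0)
Mul(Mul(-32, Function('a')(O)), -36) = Mul(Mul(-32, 4), -36) = Mul(-128, -36) = 4608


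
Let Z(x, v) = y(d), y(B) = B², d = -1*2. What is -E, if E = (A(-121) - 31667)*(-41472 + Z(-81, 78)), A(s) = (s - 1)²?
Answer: -695957444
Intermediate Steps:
A(s) = (-1 + s)²
d = -2
Z(x, v) = 4 (Z(x, v) = (-2)² = 4)
E = 695957444 (E = ((-1 - 121)² - 31667)*(-41472 + 4) = ((-122)² - 31667)*(-41468) = (14884 - 31667)*(-41468) = -16783*(-41468) = 695957444)
-E = -1*695957444 = -695957444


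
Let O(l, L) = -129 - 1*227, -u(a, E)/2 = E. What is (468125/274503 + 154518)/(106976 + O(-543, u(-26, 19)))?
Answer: 42416122679/29267509860 ≈ 1.4493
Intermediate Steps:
u(a, E) = -2*E
O(l, L) = -356 (O(l, L) = -129 - 227 = -356)
(468125/274503 + 154518)/(106976 + O(-543, u(-26, 19))) = (468125/274503 + 154518)/(106976 - 356) = (468125*(1/274503) + 154518)/106620 = (468125/274503 + 154518)*(1/106620) = (42416122679/274503)*(1/106620) = 42416122679/29267509860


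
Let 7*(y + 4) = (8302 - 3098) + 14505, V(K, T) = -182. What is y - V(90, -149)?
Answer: 20955/7 ≈ 2993.6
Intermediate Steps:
y = 19681/7 (y = -4 + ((8302 - 3098) + 14505)/7 = -4 + (5204 + 14505)/7 = -4 + (1/7)*19709 = -4 + 19709/7 = 19681/7 ≈ 2811.6)
y - V(90, -149) = 19681/7 - 1*(-182) = 19681/7 + 182 = 20955/7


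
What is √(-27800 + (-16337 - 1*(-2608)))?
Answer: I*√41529 ≈ 203.79*I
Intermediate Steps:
√(-27800 + (-16337 - 1*(-2608))) = √(-27800 + (-16337 + 2608)) = √(-27800 - 13729) = √(-41529) = I*√41529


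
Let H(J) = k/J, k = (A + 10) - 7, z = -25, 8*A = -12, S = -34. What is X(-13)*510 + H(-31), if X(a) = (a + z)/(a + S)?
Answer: 1201419/2914 ≈ 412.29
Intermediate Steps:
A = -3/2 (A = (⅛)*(-12) = -3/2 ≈ -1.5000)
X(a) = (-25 + a)/(-34 + a) (X(a) = (a - 25)/(a - 34) = (-25 + a)/(-34 + a))
k = 3/2 (k = (-3/2 + 10) - 7 = 17/2 - 7 = 3/2 ≈ 1.5000)
H(J) = 3/(2*J)
X(-13)*510 + H(-31) = ((-25 - 13)/(-34 - 13))*510 + (3/2)/(-31) = (-38/(-47))*510 + (3/2)*(-1/31) = -1/47*(-38)*510 - 3/62 = (38/47)*510 - 3/62 = 19380/47 - 3/62 = 1201419/2914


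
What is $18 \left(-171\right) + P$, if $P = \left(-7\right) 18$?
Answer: $-3204$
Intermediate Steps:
$P = -126$
$18 \left(-171\right) + P = 18 \left(-171\right) - 126 = -3078 - 126 = -3204$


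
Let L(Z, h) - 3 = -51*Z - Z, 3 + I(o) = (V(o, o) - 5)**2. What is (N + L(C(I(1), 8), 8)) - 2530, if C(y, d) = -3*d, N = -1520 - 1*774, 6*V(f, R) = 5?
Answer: -3573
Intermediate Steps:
V(f, R) = 5/6 (V(f, R) = (1/6)*5 = 5/6)
N = -2294 (N = -1520 - 774 = -2294)
I(o) = 517/36 (I(o) = -3 + (5/6 - 5)**2 = -3 + (-25/6)**2 = -3 + 625/36 = 517/36)
L(Z, h) = 3 - 52*Z (L(Z, h) = 3 + (-51*Z - Z) = 3 - 52*Z)
(N + L(C(I(1), 8), 8)) - 2530 = (-2294 + (3 - (-156)*8)) - 2530 = (-2294 + (3 - 52*(-24))) - 2530 = (-2294 + (3 + 1248)) - 2530 = (-2294 + 1251) - 2530 = -1043 - 2530 = -3573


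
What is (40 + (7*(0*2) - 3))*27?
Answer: 999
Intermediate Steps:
(40 + (7*(0*2) - 3))*27 = (40 + (7*0 - 3))*27 = (40 + (0 - 3))*27 = (40 - 3)*27 = 37*27 = 999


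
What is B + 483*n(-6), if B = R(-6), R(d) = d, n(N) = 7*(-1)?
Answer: -3387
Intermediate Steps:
n(N) = -7
B = -6
B + 483*n(-6) = -6 + 483*(-7) = -6 - 3381 = -3387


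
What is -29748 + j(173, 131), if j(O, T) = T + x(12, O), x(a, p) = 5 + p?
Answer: -29439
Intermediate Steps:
j(O, T) = 5 + O + T (j(O, T) = T + (5 + O) = 5 + O + T)
-29748 + j(173, 131) = -29748 + (5 + 173 + 131) = -29748 + 309 = -29439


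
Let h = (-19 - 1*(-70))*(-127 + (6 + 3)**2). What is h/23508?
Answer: -391/3918 ≈ -0.099796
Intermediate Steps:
h = -2346 (h = (-19 + 70)*(-127 + 9**2) = 51*(-127 + 81) = 51*(-46) = -2346)
h/23508 = -2346/23508 = -2346*1/23508 = -391/3918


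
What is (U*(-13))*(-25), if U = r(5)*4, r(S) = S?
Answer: 6500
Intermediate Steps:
U = 20 (U = 5*4 = 20)
(U*(-13))*(-25) = (20*(-13))*(-25) = -260*(-25) = 6500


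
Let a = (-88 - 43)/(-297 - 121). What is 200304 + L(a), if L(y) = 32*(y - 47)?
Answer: 41551296/209 ≈ 1.9881e+5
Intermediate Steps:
a = 131/418 (a = -131/(-418) = -131*(-1/418) = 131/418 ≈ 0.31340)
L(y) = -1504 + 32*y (L(y) = 32*(-47 + y) = -1504 + 32*y)
200304 + L(a) = 200304 + (-1504 + 32*(131/418)) = 200304 + (-1504 + 2096/209) = 200304 - 312240/209 = 41551296/209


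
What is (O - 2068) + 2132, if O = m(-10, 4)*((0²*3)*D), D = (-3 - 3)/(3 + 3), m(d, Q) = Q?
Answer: 64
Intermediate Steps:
D = -1 (D = -6/6 = -6*⅙ = -1)
O = 0 (O = 4*((0²*3)*(-1)) = 4*((0*3)*(-1)) = 4*(0*(-1)) = 4*0 = 0)
(O - 2068) + 2132 = (0 - 2068) + 2132 = -2068 + 2132 = 64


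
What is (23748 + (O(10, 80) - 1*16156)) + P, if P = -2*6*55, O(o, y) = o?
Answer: 6942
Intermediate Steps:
P = -660 (P = -12*55 = -660)
(23748 + (O(10, 80) - 1*16156)) + P = (23748 + (10 - 1*16156)) - 660 = (23748 + (10 - 16156)) - 660 = (23748 - 16146) - 660 = 7602 - 660 = 6942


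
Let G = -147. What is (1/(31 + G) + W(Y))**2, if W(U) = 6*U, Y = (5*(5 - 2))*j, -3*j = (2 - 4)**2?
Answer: 193794241/13456 ≈ 14402.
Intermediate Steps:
j = -4/3 (j = -(2 - 4)**2/3 = -1/3*(-2)**2 = -1/3*4 = -4/3 ≈ -1.3333)
Y = -20 (Y = (5*(5 - 2))*(-4/3) = (5*3)*(-4/3) = 15*(-4/3) = -20)
(1/(31 + G) + W(Y))**2 = (1/(31 - 147) + 6*(-20))**2 = (1/(-116) - 120)**2 = (-1/116 - 120)**2 = (-13921/116)**2 = 193794241/13456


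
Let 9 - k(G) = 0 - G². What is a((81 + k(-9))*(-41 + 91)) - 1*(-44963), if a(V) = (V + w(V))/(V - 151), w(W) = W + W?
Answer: 377669887/8399 ≈ 44966.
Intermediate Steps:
w(W) = 2*W
k(G) = 9 + G² (k(G) = 9 - (0 - G²) = 9 - (-1)*G² = 9 + G²)
a(V) = 3*V/(-151 + V) (a(V) = (V + 2*V)/(V - 151) = (3*V)/(-151 + V) = 3*V/(-151 + V))
a((81 + k(-9))*(-41 + 91)) - 1*(-44963) = 3*((81 + (9 + (-9)²))*(-41 + 91))/(-151 + (81 + (9 + (-9)²))*(-41 + 91)) - 1*(-44963) = 3*((81 + (9 + 81))*50)/(-151 + (81 + (9 + 81))*50) + 44963 = 3*((81 + 90)*50)/(-151 + (81 + 90)*50) + 44963 = 3*(171*50)/(-151 + 171*50) + 44963 = 3*8550/(-151 + 8550) + 44963 = 3*8550/8399 + 44963 = 3*8550*(1/8399) + 44963 = 25650/8399 + 44963 = 377669887/8399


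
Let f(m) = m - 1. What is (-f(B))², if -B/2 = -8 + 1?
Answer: 169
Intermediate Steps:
B = 14 (B = -2*(-8 + 1) = -2*(-7) = 14)
f(m) = -1 + m
(-f(B))² = (-(-1 + 14))² = (-1*13)² = (-13)² = 169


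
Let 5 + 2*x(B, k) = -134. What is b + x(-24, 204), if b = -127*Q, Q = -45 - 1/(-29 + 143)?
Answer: 321857/57 ≈ 5646.6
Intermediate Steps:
Q = -5131/114 (Q = -45 - 1/114 = -5131/114 ≈ -45.009)
b = 651637/114 (b = -127*(-5131/114) = 651637/114 ≈ 5716.1)
x(B, k) = -139/2 (x(B, k) = -5/2 + (1/2)*(-134) = -5/2 - 67 = -139/2)
b + x(-24, 204) = 651637/114 - 139/2 = 321857/57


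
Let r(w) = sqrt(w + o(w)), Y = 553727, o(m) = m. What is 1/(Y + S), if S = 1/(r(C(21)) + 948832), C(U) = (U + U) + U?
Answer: 166170180626814026/92012915608118981473857 + sqrt(14)/92012915608118981473857 ≈ 1.8059e-6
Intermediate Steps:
C(U) = 3*U (C(U) = 2*U + U = 3*U)
r(w) = sqrt(2)*sqrt(w) (r(w) = sqrt(w + w) = sqrt(2*w) = sqrt(2)*sqrt(w))
S = 1/(948832 + 3*sqrt(14)) (S = 1/(sqrt(2)*sqrt(3*21) + 948832) = 1/(sqrt(2)*sqrt(63) + 948832) = 1/(sqrt(2)*(3*sqrt(7)) + 948832) = 1/(3*sqrt(14) + 948832) = 1/(948832 + 3*sqrt(14)) ≈ 1.0539e-6)
1/(Y + S) = 1/(553727 + (474416/450141082049 - 3*sqrt(14)/900282164098)) = 1/(249255270940221039/450141082049 - 3*sqrt(14)/900282164098)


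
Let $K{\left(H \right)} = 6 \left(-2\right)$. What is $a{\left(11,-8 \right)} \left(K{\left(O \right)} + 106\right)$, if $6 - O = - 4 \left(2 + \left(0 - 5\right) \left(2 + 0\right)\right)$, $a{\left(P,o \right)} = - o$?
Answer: $752$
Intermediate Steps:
$O = -26$ ($O = 6 - - 4 \left(2 + \left(0 - 5\right) \left(2 + 0\right)\right) = 6 - - 4 \left(2 - 10\right) = 6 - \left(-4\right) \left(-8\right) = 6 - 32 = -26$)
$K{\left(H \right)} = -12$
$a{\left(11,-8 \right)} \left(K{\left(O \right)} + 106\right) = \left(-1\right) \left(-8\right) \left(-12 + 106\right) = 8 \cdot 94 = 752$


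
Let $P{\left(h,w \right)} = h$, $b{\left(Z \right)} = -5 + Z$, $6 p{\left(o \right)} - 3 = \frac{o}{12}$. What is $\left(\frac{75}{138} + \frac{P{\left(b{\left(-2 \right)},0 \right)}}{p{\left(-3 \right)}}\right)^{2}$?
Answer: $\frac{55547209}{256036} \approx 216.95$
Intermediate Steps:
$p{\left(o \right)} = \frac{1}{2} + \frac{o}{72}$ ($p{\left(o \right)} = \frac{1}{2} + \frac{o \frac{1}{12}}{6} = \frac{1}{2} + \frac{\frac{1}{12} o}{6} = \frac{1}{2} + \frac{o}{72}$)
$\left(\frac{75}{138} + \frac{P{\left(b{\left(-2 \right)},0 \right)}}{p{\left(-3 \right)}}\right)^{2} = \left(\frac{75}{138} + \frac{-5 - 2}{\frac{1}{2} + \frac{1}{72} \left(-3\right)}\right)^{2} = \left(75 \cdot \frac{1}{138} - \frac{7}{\frac{1}{2} - \frac{1}{24}}\right)^{2} = \left(\frac{25}{46} - \frac{7}{\frac{11}{24}}\right)^{2} = \left(\frac{25}{46} - \frac{168}{11}\right)^{2} = \left(- \frac{7453}{506}\right)^{2} = \frac{55547209}{256036}$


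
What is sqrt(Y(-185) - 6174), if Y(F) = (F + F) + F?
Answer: I*sqrt(6729) ≈ 82.031*I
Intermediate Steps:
Y(F) = 3*F (Y(F) = 2*F + F = 3*F)
sqrt(Y(-185) - 6174) = sqrt(3*(-185) - 6174) = sqrt(-555 - 6174) = sqrt(-6729) = I*sqrt(6729)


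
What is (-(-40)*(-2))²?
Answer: 6400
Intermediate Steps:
(-(-40)*(-2))² = (-1*80)² = (-80)² = 6400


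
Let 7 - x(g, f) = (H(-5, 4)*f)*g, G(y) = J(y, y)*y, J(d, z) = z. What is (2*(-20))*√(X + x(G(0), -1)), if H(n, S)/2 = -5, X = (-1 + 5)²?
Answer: -40*√23 ≈ -191.83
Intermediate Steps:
X = 16 (X = 4² = 16)
H(n, S) = -10 (H(n, S) = 2*(-5) = -10)
G(y) = y² (G(y) = y*y = y²)
x(g, f) = 7 + 10*f*g (x(g, f) = 7 - (-10*f)*g = 7 - (-10)*f*g = 7 + 10*f*g)
(2*(-20))*√(X + x(G(0), -1)) = (2*(-20))*√(16 + (7 + 10*(-1)*0²)) = -40*√(16 + (7 + 10*(-1)*0)) = -40*√(16 + (7 + 0)) = -40*√(16 + 7) = -40*√23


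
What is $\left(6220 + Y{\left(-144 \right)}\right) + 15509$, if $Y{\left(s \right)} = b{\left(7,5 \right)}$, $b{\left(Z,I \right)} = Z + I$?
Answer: $21741$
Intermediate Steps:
$b{\left(Z,I \right)} = I + Z$
$Y{\left(s \right)} = 12$ ($Y{\left(s \right)} = 5 + 7 = 12$)
$\left(6220 + Y{\left(-144 \right)}\right) + 15509 = \left(6220 + 12\right) + 15509 = 6232 + 15509 = 21741$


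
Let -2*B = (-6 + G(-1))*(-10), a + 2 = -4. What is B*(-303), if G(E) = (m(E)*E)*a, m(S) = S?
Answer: 18180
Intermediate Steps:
a = -6 (a = -2 - 4 = -6)
G(E) = -6*E² (G(E) = (E*E)*(-6) = E²*(-6) = -6*E²)
B = -60 (B = -(-6 - 6*(-1)²)*(-10)/2 = -(-6 - 6*1)*(-10)/2 = -(-6 - 6)*(-10)/2 = -(-6)*(-10) = -½*120 = -60)
B*(-303) = -60*(-303) = 18180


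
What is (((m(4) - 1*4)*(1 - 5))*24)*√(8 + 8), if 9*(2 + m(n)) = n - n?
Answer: 2304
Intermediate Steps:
m(n) = -2 (m(n) = -2 + (n - n)/9 = -2 + (⅑)*0 = -2 + 0 = -2)
(((m(4) - 1*4)*(1 - 5))*24)*√(8 + 8) = (((-2 - 1*4)*(1 - 5))*24)*√(8 + 8) = (((-2 - 4)*(-4))*24)*√16 = (-6*(-4)*24)*4 = (24*24)*4 = 576*4 = 2304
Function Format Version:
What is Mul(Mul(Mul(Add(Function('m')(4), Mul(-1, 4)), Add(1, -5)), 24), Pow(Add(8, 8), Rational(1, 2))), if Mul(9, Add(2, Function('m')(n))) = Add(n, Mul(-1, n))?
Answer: 2304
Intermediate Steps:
Function('m')(n) = -2 (Function('m')(n) = Add(-2, Mul(Rational(1, 9), Add(n, Mul(-1, n)))) = Add(-2, Mul(Rational(1, 9), 0)) = Add(-2, 0) = -2)
Mul(Mul(Mul(Add(Function('m')(4), Mul(-1, 4)), Add(1, -5)), 24), Pow(Add(8, 8), Rational(1, 2))) = Mul(Mul(Mul(Add(-2, Mul(-1, 4)), Add(1, -5)), 24), Pow(Add(8, 8), Rational(1, 2))) = Mul(Mul(Mul(Add(-2, -4), -4), 24), Pow(16, Rational(1, 2))) = Mul(Mul(Mul(-6, -4), 24), 4) = Mul(Mul(24, 24), 4) = Mul(576, 4) = 2304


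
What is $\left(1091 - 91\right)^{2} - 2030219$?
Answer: $-1030219$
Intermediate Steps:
$\left(1091 - 91\right)^{2} - 2030219 = 1000^{2} - 2030219 = 1000000 - 2030219 = -1030219$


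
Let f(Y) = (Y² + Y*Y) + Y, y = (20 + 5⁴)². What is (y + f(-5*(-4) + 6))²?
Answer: 174225264409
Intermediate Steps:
y = 416025 (y = (20 + 625)² = 645² = 416025)
f(Y) = Y + 2*Y² (f(Y) = (Y² + Y²) + Y = 2*Y² + Y = Y + 2*Y²)
(y + f(-5*(-4) + 6))² = (416025 + (-5*(-4) + 6)*(1 + 2*(-5*(-4) + 6)))² = (416025 + (20 + 6)*(1 + 2*(20 + 6)))² = (416025 + 26*(1 + 2*26))² = (416025 + 26*(1 + 52))² = (416025 + 26*53)² = (416025 + 1378)² = 417403² = 174225264409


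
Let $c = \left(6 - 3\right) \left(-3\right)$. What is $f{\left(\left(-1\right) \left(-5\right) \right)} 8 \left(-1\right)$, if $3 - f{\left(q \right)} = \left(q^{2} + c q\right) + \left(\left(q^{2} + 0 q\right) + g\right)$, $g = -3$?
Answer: $-8$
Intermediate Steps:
$c = -9$ ($c = 3 \left(-3\right) = -9$)
$f{\left(q \right)} = 6 - 2 q^{2} + 9 q$ ($f{\left(q \right)} = 3 - \left(\left(q^{2} - 9 q\right) + \left(\left(q^{2} + 0 q\right) - 3\right)\right) = 3 - \left(\left(q^{2} - 9 q\right) + \left(\left(q^{2} + 0\right) - 3\right)\right) = 3 - \left(\left(q^{2} - 9 q\right) + \left(q^{2} - 3\right)\right) = 3 - \left(\left(q^{2} - 9 q\right) + \left(-3 + q^{2}\right)\right) = 3 - \left(-3 - 9 q + 2 q^{2}\right) = 3 + \left(3 - 2 q^{2} + 9 q\right) = 6 - 2 q^{2} + 9 q$)
$f{\left(\left(-1\right) \left(-5\right) \right)} 8 \left(-1\right) = \left(6 - 2 \left(\left(-1\right) \left(-5\right)\right)^{2} + 9 \left(\left(-1\right) \left(-5\right)\right)\right) 8 \left(-1\right) = \left(6 - 2 \cdot 5^{2} + 9 \cdot 5\right) 8 \left(-1\right) = \left(6 - 50 + 45\right) 8 \left(-1\right) = 1 \cdot 8 \left(-1\right) = 8 \left(-1\right) = -8$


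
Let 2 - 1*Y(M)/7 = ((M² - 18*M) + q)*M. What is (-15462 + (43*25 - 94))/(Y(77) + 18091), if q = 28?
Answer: 14481/2445664 ≈ 0.0059211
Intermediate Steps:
Y(M) = 14 - 7*M*(28 + M² - 18*M) (Y(M) = 14 - 7*((M² - 18*M) + 28)*M = 14 - 7*(28 + M² - 18*M)*M = 14 - 7*M*(28 + M² - 18*M))
(-15462 + (43*25 - 94))/(Y(77) + 18091) = (-15462 + (43*25 - 94))/((14 - 196*77 - 7*77³ + 126*77²) + 18091) = (-15462 + (1075 - 94))/((14 - 15092 - 7*456533 + 126*5929) + 18091) = (-15462 + 981)/((14 - 15092 - 3195731 + 747054) + 18091) = -14481/(-2463755 + 18091) = -14481/(-2445664) = -14481*(-1/2445664) = 14481/2445664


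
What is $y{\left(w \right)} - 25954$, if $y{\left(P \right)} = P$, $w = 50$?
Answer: $-25904$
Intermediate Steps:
$y{\left(w \right)} - 25954 = 50 - 25954 = -25904$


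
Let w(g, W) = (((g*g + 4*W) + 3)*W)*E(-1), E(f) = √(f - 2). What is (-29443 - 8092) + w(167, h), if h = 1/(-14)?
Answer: -37535 - 97621*I*√3/49 ≈ -37535.0 - 3450.7*I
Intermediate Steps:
E(f) = √(-2 + f)
h = -1/14 ≈ -0.071429
w(g, W) = I*W*√3*(3 + g² + 4*W) (w(g, W) = (((g*g + 4*W) + 3)*W)*√(-2 - 1) = (((g² + 4*W) + 3)*W)*√(-3) = ((3 + g² + 4*W)*W)*(I*√3) = (W*(3 + g² + 4*W))*(I*√3) = I*W*√3*(3 + g² + 4*W))
(-29443 - 8092) + w(167, h) = (-29443 - 8092) + I*(-1/14)*√3*(3 + 167² + 4*(-1/14)) = -37535 + I*(-1/14)*√3*(3 + 27889 - 2/7) = -37535 + I*(-1/14)*√3*(195242/7) = -37535 - 97621*I*√3/49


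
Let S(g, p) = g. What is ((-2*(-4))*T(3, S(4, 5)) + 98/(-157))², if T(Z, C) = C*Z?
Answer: 224220676/24649 ≈ 9096.5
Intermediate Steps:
((-2*(-4))*T(3, S(4, 5)) + 98/(-157))² = ((-2*(-4))*(4*3) + 98/(-157))² = (8*12 + 98*(-1/157))² = (96 - 98/157)² = (14974/157)² = 224220676/24649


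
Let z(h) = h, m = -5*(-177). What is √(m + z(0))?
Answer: √885 ≈ 29.749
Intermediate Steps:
m = 885
√(m + z(0)) = √(885 + 0) = √885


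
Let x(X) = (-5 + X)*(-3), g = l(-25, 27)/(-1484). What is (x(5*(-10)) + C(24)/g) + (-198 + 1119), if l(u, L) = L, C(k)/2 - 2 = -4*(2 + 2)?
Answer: 70874/27 ≈ 2625.0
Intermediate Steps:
C(k) = -28 (C(k) = 4 + 2*(-4*(2 + 2)) = 4 + 2*(-4*4) = 4 + 2*(-16) = 4 - 32 = -28)
g = -27/1484 (g = 27/(-1484) = 27*(-1/1484) = -27/1484 ≈ -0.018194)
x(X) = 15 - 3*X
(x(5*(-10)) + C(24)/g) + (-198 + 1119) = ((15 - 15*(-10)) - 28/(-27/1484)) + (-198 + 1119) = ((15 - 3*(-50)) - 28*(-1484/27)) + 921 = ((15 + 150) + 41552/27) + 921 = (165 + 41552/27) + 921 = 46007/27 + 921 = 70874/27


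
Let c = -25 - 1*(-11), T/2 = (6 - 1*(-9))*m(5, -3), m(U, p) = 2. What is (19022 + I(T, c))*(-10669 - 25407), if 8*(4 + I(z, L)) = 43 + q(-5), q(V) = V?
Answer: -686264729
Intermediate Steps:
T = 60 (T = 2*((6 - 1*(-9))*2) = 2*((6 + 9)*2) = 2*(15*2) = 2*30 = 60)
c = -14 (c = -25 + 11 = -14)
I(z, L) = ¾ (I(z, L) = -4 + (43 - 5)/8 = -4 + (⅛)*38 = -4 + 19/4 = ¾)
(19022 + I(T, c))*(-10669 - 25407) = (19022 + ¾)*(-10669 - 25407) = (76091/4)*(-36076) = -686264729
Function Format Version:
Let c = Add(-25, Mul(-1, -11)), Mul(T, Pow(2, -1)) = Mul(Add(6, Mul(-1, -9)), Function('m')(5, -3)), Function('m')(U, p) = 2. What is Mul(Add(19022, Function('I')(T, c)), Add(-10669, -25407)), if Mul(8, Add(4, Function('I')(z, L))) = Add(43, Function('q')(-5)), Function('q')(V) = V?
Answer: -686264729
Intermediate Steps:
T = 60 (T = Mul(2, Mul(Add(6, Mul(-1, -9)), 2)) = Mul(2, Mul(Add(6, 9), 2)) = Mul(2, Mul(15, 2)) = Mul(2, 30) = 60)
c = -14 (c = Add(-25, 11) = -14)
Function('I')(z, L) = Rational(3, 4) (Function('I')(z, L) = Add(-4, Mul(Rational(1, 8), Add(43, -5))) = Add(-4, Mul(Rational(1, 8), 38)) = Add(-4, Rational(19, 4)) = Rational(3, 4))
Mul(Add(19022, Function('I')(T, c)), Add(-10669, -25407)) = Mul(Add(19022, Rational(3, 4)), Add(-10669, -25407)) = Mul(Rational(76091, 4), -36076) = -686264729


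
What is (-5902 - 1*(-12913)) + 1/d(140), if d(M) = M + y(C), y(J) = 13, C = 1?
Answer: 1072684/153 ≈ 7011.0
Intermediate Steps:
d(M) = 13 + M (d(M) = M + 13 = 13 + M)
(-5902 - 1*(-12913)) + 1/d(140) = (-5902 - 1*(-12913)) + 1/(13 + 140) = (-5902 + 12913) + 1/153 = 7011 + 1/153 = 1072684/153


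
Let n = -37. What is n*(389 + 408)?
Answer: -29489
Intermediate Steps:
n*(389 + 408) = -37*(389 + 408) = -37*797 = -29489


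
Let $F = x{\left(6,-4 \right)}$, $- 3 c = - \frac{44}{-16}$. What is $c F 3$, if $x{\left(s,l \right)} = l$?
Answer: $11$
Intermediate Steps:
$c = - \frac{11}{12}$ ($c = - \frac{\left(-44\right) \frac{1}{-16}}{3} = - \frac{\left(-44\right) \left(- \frac{1}{16}\right)}{3} = \left(- \frac{1}{3}\right) \frac{11}{4} = - \frac{11}{12} \approx -0.91667$)
$F = -4$
$c F 3 = \left(- \frac{11}{12}\right) \left(-4\right) 3 = \frac{11}{3} \cdot 3 = 11$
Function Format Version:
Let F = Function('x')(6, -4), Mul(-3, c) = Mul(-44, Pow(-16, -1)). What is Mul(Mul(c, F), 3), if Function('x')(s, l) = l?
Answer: 11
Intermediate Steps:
c = Rational(-11, 12) (c = Mul(Rational(-1, 3), Mul(-44, Pow(-16, -1))) = Mul(Rational(-1, 3), Mul(-44, Rational(-1, 16))) = Mul(Rational(-1, 3), Rational(11, 4)) = Rational(-11, 12) ≈ -0.91667)
F = -4
Mul(Mul(c, F), 3) = Mul(Mul(Rational(-11, 12), -4), 3) = Mul(Rational(11, 3), 3) = 11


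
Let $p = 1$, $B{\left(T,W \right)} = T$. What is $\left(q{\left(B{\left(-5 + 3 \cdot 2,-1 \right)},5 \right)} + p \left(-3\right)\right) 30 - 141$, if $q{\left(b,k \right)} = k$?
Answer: $-81$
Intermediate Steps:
$\left(q{\left(B{\left(-5 + 3 \cdot 2,-1 \right)},5 \right)} + p \left(-3\right)\right) 30 - 141 = \left(5 + 1 \left(-3\right)\right) 30 - 141 = \left(5 - 3\right) 30 - 141 = 2 \cdot 30 - 141 = 60 - 141 = -81$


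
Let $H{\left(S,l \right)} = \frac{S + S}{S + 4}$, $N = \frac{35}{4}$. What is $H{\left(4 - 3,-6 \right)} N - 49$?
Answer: $- \frac{91}{2} \approx -45.5$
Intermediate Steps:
$N = \frac{35}{4}$ ($N = 35 \cdot \frac{1}{4} = \frac{35}{4} \approx 8.75$)
$H{\left(S,l \right)} = \frac{2 S}{4 + S}$
$H{\left(4 - 3,-6 \right)} N - 49 = \frac{2 \left(4 - 3\right)}{4 + \left(4 - 3\right)} \frac{35}{4} - 49 = 2 \cdot 1 \frac{1}{4 + 1} \cdot \frac{35}{4} - 49 = 2 \cdot 1 \cdot \frac{1}{5} \cdot \frac{35}{4} - 49 = \frac{2}{5} \cdot \frac{35}{4} - 49 = \frac{7}{2} - 49 = - \frac{91}{2}$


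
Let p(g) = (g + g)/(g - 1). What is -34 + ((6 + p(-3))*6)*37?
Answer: 1631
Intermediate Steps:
p(g) = 2*g/(-1 + g) (p(g) = (2*g)/(-1 + g) = 2*g/(-1 + g))
-34 + ((6 + p(-3))*6)*37 = -34 + ((6 + 2*(-3)/(-1 - 3))*6)*37 = -34 + ((6 + 2*(-3)/(-4))*6)*37 = -34 + ((6 + 2*(-3)*(-¼))*6)*37 = -34 + ((6 + 3/2)*6)*37 = -34 + ((15/2)*6)*37 = -34 + 45*37 = -34 + 1665 = 1631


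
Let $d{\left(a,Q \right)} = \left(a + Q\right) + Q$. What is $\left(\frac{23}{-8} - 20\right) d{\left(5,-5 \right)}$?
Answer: $\frac{915}{8} \approx 114.38$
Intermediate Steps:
$d{\left(a,Q \right)} = a + 2 Q$ ($d{\left(a,Q \right)} = \left(Q + a\right) + Q = a + 2 Q$)
$\left(\frac{23}{-8} - 20\right) d{\left(5,-5 \right)} = \left(\frac{23}{-8} - 20\right) \left(5 + 2 \left(-5\right)\right) = \left(23 \left(- \frac{1}{8}\right) - 20\right) \left(5 - 10\right) = \left(- \frac{23}{8} - 20\right) \left(-5\right) = \left(- \frac{183}{8}\right) \left(-5\right) = \frac{915}{8}$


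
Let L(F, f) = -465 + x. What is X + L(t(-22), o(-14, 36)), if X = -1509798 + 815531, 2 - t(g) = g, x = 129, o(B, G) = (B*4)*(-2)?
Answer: -694603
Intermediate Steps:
o(B, G) = -8*B (o(B, G) = (4*B)*(-2) = -8*B)
t(g) = 2 - g
L(F, f) = -336 (L(F, f) = -465 + 129 = -336)
X = -694267
X + L(t(-22), o(-14, 36)) = -694267 - 336 = -694603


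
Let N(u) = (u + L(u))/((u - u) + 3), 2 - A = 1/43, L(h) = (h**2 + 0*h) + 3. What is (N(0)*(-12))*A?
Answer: -1020/43 ≈ -23.721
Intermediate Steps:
L(h) = 3 + h**2 (L(h) = (h**2 + 0) + 3 = h**2 + 3 = 3 + h**2)
A = 85/43 (A = 2 - 1/43 = 85/43 ≈ 1.9767)
N(u) = 1 + u/3 + u**2/3 (N(u) = (u + (3 + u**2))/((u - u) + 3) = (3 + u + u**2)/(0 + 3) = (3 + u + u**2)/3 = (3 + u + u**2)*(1/3) = 1 + u/3 + u**2/3)
(N(0)*(-12))*A = ((1 + (1/3)*0 + (1/3)*0**2)*(-12))*(85/43) = ((1 + 0 + (1/3)*0)*(-12))*(85/43) = ((1 + 0 + 0)*(-12))*(85/43) = (1*(-12))*(85/43) = -12*85/43 = -1020/43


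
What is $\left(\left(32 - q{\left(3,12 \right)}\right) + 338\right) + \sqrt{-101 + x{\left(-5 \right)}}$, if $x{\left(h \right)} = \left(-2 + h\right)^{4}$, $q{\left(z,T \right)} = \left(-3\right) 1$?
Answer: $373 + 10 \sqrt{23} \approx 420.96$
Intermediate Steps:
$q{\left(z,T \right)} = -3$
$\left(\left(32 - q{\left(3,12 \right)}\right) + 338\right) + \sqrt{-101 + x{\left(-5 \right)}} = \left(\left(32 - -3\right) + 338\right) + \sqrt{-101 + \left(-2 - 5\right)^{4}} = \left(\left(32 + 3\right) + 338\right) + \sqrt{-101 + \left(-7\right)^{4}} = \left(35 + 338\right) + \sqrt{-101 + 2401} = 373 + \sqrt{2300} = 373 + 10 \sqrt{23}$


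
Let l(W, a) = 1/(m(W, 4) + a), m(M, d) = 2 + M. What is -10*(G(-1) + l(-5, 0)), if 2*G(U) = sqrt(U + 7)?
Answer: 10/3 - 5*sqrt(6) ≈ -8.9141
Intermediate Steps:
G(U) = sqrt(7 + U)/2 (G(U) = sqrt(U + 7)/2 = sqrt(7 + U)/2)
l(W, a) = 1/(2 + W + a) (l(W, a) = 1/((2 + W) + a) = 1/(2 + W + a))
-10*(G(-1) + l(-5, 0)) = -10*(sqrt(7 - 1)/2 + 1/(2 - 5 + 0)) = -10*(sqrt(6)/2 + 1/(-3)) = -10*(sqrt(6)/2 - 1/3) = -10*(-1/3 + sqrt(6)/2) = 10/3 - 5*sqrt(6)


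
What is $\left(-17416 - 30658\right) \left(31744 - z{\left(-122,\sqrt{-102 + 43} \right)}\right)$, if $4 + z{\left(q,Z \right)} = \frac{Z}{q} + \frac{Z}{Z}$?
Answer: $-1526205278 - \frac{24037 i \sqrt{59}}{61} \approx -1.5262 \cdot 10^{9} - 3026.8 i$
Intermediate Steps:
$z{\left(q,Z \right)} = -3 + \frac{Z}{q}$ ($z{\left(q,Z \right)} = -4 + \left(\frac{Z}{q} + \frac{Z}{Z}\right) = -4 + \left(\frac{Z}{q} + 1\right) = -4 + \left(1 + \frac{Z}{q}\right) = -3 + \frac{Z}{q}$)
$\left(-17416 - 30658\right) \left(31744 - z{\left(-122,\sqrt{-102 + 43} \right)}\right) = \left(-17416 - 30658\right) \left(31744 - \left(-3 + \frac{\sqrt{-102 + 43}}{-122}\right)\right) = - 48074 \left(31744 - \left(-3 + \sqrt{-59} \left(- \frac{1}{122}\right)\right)\right) = - 48074 \left(31744 - \left(-3 + i \sqrt{59} \left(- \frac{1}{122}\right)\right)\right) = - 48074 \left(31744 - \left(-3 - \frac{i \sqrt{59}}{122}\right)\right) = - 48074 \left(31744 + \left(3 + \frac{i \sqrt{59}}{122}\right)\right) = - 48074 \left(31747 + \frac{i \sqrt{59}}{122}\right) = -1526205278 - \frac{24037 i \sqrt{59}}{61}$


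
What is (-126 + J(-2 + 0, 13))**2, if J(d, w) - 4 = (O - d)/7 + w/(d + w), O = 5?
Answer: 1737124/121 ≈ 14356.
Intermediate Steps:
J(d, w) = 33/7 - d/7 + w/(d + w) (J(d, w) = 4 + ((5 - d)/7 + w/(d + w)) = 4 + ((5 - d)*(1/7) + w/(d + w)) = 4 + ((5/7 - d/7) + w/(d + w)) = 4 + (5/7 - d/7 + w/(d + w)) = 33/7 - d/7 + w/(d + w))
(-126 + J(-2 + 0, 13))**2 = (-126 + (-(-2 + 0)**2 + 33*(-2 + 0) + 40*13 - 1*(-2 + 0)*13)/(7*((-2 + 0) + 13)))**2 = (-126 + (-1*(-2)**2 + 33*(-2) + 520 - 1*(-2)*13)/(7*(-2 + 13)))**2 = (-126 + (1/7)*(-1*4 - 66 + 520 + 26)/11)**2 = (-126 + (1/7)*(1/11)*(-4 - 66 + 520 + 26))**2 = (-126 + (1/7)*(1/11)*476)**2 = (-126 + 68/11)**2 = (-1318/11)**2 = 1737124/121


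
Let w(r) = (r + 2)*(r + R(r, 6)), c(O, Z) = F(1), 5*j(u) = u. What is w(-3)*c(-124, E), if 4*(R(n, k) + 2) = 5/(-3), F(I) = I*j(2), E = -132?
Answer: 13/6 ≈ 2.1667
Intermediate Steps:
j(u) = u/5
F(I) = 2*I/5 (F(I) = I*((1/5)*2) = I*(2/5) = 2*I/5)
R(n, k) = -29/12 (R(n, k) = -2 + (5/(-3))/4 = -2 + (5*(-1/3))/4 = -2 + (1/4)*(-5/3) = -2 - 5/12 = -29/12)
c(O, Z) = 2/5 (c(O, Z) = (2/5)*1 = 2/5)
w(r) = (2 + r)*(-29/12 + r) (w(r) = (r + 2)*(r - 29/12) = (2 + r)*(-29/12 + r))
w(-3)*c(-124, E) = (-29/6 + (-3)**2 - 5/12*(-3))*(2/5) = (-29/6 + 9 + 5/4)*(2/5) = (65/12)*(2/5) = 13/6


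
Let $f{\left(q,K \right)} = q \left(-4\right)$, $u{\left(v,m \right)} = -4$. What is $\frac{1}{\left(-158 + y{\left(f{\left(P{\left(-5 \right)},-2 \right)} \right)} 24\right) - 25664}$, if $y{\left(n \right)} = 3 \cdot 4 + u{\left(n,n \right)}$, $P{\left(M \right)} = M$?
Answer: $- \frac{1}{25630} \approx -3.9017 \cdot 10^{-5}$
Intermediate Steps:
$f{\left(q,K \right)} = - 4 q$
$y{\left(n \right)} = 8$ ($y{\left(n \right)} = 3 \cdot 4 - 4 = 12 - 4 = 8$)
$\frac{1}{\left(-158 + y{\left(f{\left(P{\left(-5 \right)},-2 \right)} \right)} 24\right) - 25664} = \frac{1}{\left(-158 + 8 \cdot 24\right) - 25664} = \frac{1}{\left(-158 + 192\right) - 25664} = \frac{1}{34 - 25664} = \frac{1}{-25630} = - \frac{1}{25630}$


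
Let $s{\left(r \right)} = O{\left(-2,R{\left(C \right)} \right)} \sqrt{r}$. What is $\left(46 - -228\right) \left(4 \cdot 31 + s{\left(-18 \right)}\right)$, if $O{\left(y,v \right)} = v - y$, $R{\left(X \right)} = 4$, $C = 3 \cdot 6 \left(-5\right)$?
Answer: $33976 + 4932 i \sqrt{2} \approx 33976.0 + 6974.9 i$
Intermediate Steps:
$C = -90$ ($C = 18 \left(-5\right) = -90$)
$s{\left(r \right)} = 6 \sqrt{r}$ ($s{\left(r \right)} = \left(4 - -2\right) \sqrt{r} = \left(4 + 2\right) \sqrt{r} = 6 \sqrt{r}$)
$\left(46 - -228\right) \left(4 \cdot 31 + s{\left(-18 \right)}\right) = \left(46 - -228\right) \left(4 \cdot 31 + 6 \sqrt{-18}\right) = \left(46 + 228\right) \left(124 + 6 \cdot 3 i \sqrt{2}\right) = 274 \left(124 + 18 i \sqrt{2}\right) = 33976 + 4932 i \sqrt{2}$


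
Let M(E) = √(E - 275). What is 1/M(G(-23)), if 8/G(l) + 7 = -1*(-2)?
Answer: -I*√6915/1383 ≈ -0.060128*I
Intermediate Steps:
G(l) = -8/5 (G(l) = 8/(-7 - 1*(-2)) = 8/(-7 + 2) = 8/(-5) = 8*(-⅕) = -8/5)
M(E) = √(-275 + E)
1/M(G(-23)) = 1/(√(-275 - 8/5)) = 1/(√(-1383/5)) = 1/(I*√6915/5) = -I*√6915/1383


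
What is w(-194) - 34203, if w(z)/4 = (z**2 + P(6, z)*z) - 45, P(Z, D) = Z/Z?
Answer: 115385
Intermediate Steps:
P(Z, D) = 1
w(z) = -180 + 4*z + 4*z**2 (w(z) = 4*((z**2 + 1*z) - 45) = 4*((z**2 + z) - 45) = 4*((z + z**2) - 45) = 4*(-45 + z + z**2) = -180 + 4*z + 4*z**2)
w(-194) - 34203 = (-180 + 4*(-194) + 4*(-194)**2) - 34203 = (-180 - 776 + 4*37636) - 34203 = (-180 - 776 + 150544) - 34203 = 149588 - 34203 = 115385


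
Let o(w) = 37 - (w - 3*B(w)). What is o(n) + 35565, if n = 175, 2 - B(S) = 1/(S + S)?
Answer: 12401547/350 ≈ 35433.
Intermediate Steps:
B(S) = 2 - 1/(2*S) (B(S) = 2 - 1/(S + S) = 2 - 1/(2*S))
o(w) = 43 - w - 3/(2*w) (o(w) = 37 - (w - 3*(2 - 1/(2*w))) = 37 - (w + (-6 + 3/(2*w))) = 37 - (-6 + w + 3/(2*w)) = 37 + (6 - w - 3/(2*w)) = 43 - w - 3/(2*w))
o(n) + 35565 = (43 - 1*175 - 3/2/175) + 35565 = (43 - 175 - 3/2*1/175) + 35565 = (43 - 175 - 3/350) + 35565 = -46203/350 + 35565 = 12401547/350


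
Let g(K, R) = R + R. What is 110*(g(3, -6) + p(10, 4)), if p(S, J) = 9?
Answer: -330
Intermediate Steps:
g(K, R) = 2*R
110*(g(3, -6) + p(10, 4)) = 110*(2*(-6) + 9) = 110*(-12 + 9) = 110*(-3) = -330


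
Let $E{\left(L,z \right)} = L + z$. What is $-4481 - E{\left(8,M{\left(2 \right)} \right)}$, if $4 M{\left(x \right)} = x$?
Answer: $- \frac{8979}{2} \approx -4489.5$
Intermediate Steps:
$M{\left(x \right)} = \frac{x}{4}$
$-4481 - E{\left(8,M{\left(2 \right)} \right)} = -4481 - \left(8 + \frac{1}{4} \cdot 2\right) = -4481 - \left(8 + \frac{1}{2}\right) = -4481 - \frac{17}{2} = - \frac{8979}{2}$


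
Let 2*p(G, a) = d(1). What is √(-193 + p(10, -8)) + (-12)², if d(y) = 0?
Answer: 144 + I*√193 ≈ 144.0 + 13.892*I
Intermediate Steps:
p(G, a) = 0 (p(G, a) = (½)*0 = 0)
√(-193 + p(10, -8)) + (-12)² = √(-193 + 0) + (-12)² = √(-193) + 144 = I*√193 + 144 = 144 + I*√193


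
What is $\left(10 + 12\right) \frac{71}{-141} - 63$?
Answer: $- \frac{10445}{141} \approx -74.078$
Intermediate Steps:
$\left(10 + 12\right) \frac{71}{-141} - 63 = 22 \cdot 71 \left(- \frac{1}{141}\right) - 63 = 22 \left(- \frac{71}{141}\right) - 63 = - \frac{1562}{141} - 63 = - \frac{10445}{141}$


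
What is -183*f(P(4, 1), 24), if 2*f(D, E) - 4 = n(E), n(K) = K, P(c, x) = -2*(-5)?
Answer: -2562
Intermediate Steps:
P(c, x) = 10
f(D, E) = 2 + E/2
-183*f(P(4, 1), 24) = -183*(2 + (1/2)*24) = -183*(2 + 12) = -183*14 = -2562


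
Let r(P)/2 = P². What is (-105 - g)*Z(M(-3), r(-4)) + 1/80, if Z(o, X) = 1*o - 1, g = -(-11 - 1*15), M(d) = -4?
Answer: 52401/80 ≈ 655.01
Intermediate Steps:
g = 26 (g = -(-11 - 15) = -1*(-26) = 26)
r(P) = 2*P²
Z(o, X) = -1 + o (Z(o, X) = o - 1 = -1 + o)
(-105 - g)*Z(M(-3), r(-4)) + 1/80 = (-105 - 1*26)*(-1 - 4) + 1/80 = (-105 - 26)*(-5) + 1/80 = -131*(-5) + 1/80 = 655 + 1/80 = 52401/80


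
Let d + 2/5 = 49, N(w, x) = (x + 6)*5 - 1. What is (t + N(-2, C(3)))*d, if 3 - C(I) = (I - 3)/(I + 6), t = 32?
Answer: 18468/5 ≈ 3693.6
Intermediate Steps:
C(I) = 3 - (-3 + I)/(6 + I) (C(I) = 3 - (I - 3)/(I + 6) = 3 - (-3 + I)/(6 + I))
N(w, x) = 29 + 5*x (N(w, x) = (6 + x)*5 - 1 = (30 + 5*x) - 1 = 29 + 5*x)
d = 243/5 (d = -⅖ + 49 = 243/5 ≈ 48.600)
(t + N(-2, C(3)))*d = (32 + (29 + 5*((21 + 2*3)/(6 + 3))))*(243/5) = (32 + (29 + 5*((21 + 6)/9)))*(243/5) = (32 + (29 + 5*((⅑)*27)))*(243/5) = (32 + (29 + 5*3))*(243/5) = (32 + (29 + 15))*(243/5) = (32 + 44)*(243/5) = 76*(243/5) = 18468/5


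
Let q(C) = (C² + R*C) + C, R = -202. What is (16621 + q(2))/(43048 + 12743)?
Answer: 16223/55791 ≈ 0.29078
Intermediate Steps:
q(C) = C² - 201*C (q(C) = (C² - 202*C) + C = C² - 201*C)
(16621 + q(2))/(43048 + 12743) = (16621 + 2*(-201 + 2))/(43048 + 12743) = (16621 + 2*(-199))/55791 = (16621 - 398)*(1/55791) = 16223*(1/55791) = 16223/55791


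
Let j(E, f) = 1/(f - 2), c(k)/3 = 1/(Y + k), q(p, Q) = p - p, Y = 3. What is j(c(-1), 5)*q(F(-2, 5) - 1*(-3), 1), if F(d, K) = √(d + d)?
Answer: 0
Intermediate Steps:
F(d, K) = √2*√d (F(d, K) = √(2*d) = √2*√d)
q(p, Q) = 0
c(k) = 3/(3 + k)
j(E, f) = 1/(-2 + f)
j(c(-1), 5)*q(F(-2, 5) - 1*(-3), 1) = 0/(-2 + 5) = 0/3 = (⅓)*0 = 0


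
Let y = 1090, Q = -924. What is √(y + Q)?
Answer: √166 ≈ 12.884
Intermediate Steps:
√(y + Q) = √(1090 - 924) = √166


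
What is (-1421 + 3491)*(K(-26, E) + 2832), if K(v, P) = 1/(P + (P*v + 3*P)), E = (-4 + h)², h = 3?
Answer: 64483605/11 ≈ 5.8621e+6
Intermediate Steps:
E = 1 (E = (-4 + 3)² = (-1)² = 1)
K(v, P) = 1/(4*P + P*v) (K(v, P) = 1/(P + (3*P + P*v)) = 1/(4*P + P*v))
(-1421 + 3491)*(K(-26, E) + 2832) = (-1421 + 3491)*(1/(1*(4 - 26)) + 2832) = 2070*(1/(-22) + 2832) = 2070*(1*(-1/22) + 2832) = 2070*(-1/22 + 2832) = 2070*(62303/22) = 64483605/11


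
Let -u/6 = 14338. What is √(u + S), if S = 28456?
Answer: 2*I*√14393 ≈ 239.94*I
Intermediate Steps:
u = -86028 (u = -6*14338 = -86028)
√(u + S) = √(-86028 + 28456) = √(-57572) = 2*I*√14393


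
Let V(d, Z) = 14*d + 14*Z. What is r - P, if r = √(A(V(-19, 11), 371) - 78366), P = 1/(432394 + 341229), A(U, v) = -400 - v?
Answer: -1/773623 + 9*I*√977 ≈ -1.2926e-6 + 281.31*I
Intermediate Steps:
V(d, Z) = 14*Z + 14*d
P = 1/773623 ≈ 1.2926e-6
r = 9*I*√977 (r = √((-400 - 1*371) - 78366) = √((-400 - 371) - 78366) = √(-771 - 78366) = √(-79137) = 9*I*√977 ≈ 281.31*I)
r - P = 9*I*√977 - 1*1/773623 = 9*I*√977 - 1/773623 = -1/773623 + 9*I*√977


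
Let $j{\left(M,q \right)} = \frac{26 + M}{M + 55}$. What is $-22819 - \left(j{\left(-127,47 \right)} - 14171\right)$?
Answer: $- \frac{622757}{72} \approx -8649.4$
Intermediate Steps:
$j{\left(M,q \right)} = \frac{26 + M}{55 + M}$
$-22819 - \left(j{\left(-127,47 \right)} - 14171\right) = -22819 - \left(\frac{26 - 127}{55 - 127} - 14171\right) = -22819 - \left(\frac{1}{-72} \left(-101\right) - 14171\right) = -22819 - \left(\left(- \frac{1}{72}\right) \left(-101\right) - 14171\right) = -22819 - \left(\frac{101}{72} - 14171\right) = -22819 - - \frac{1020211}{72} = -22819 + \frac{1020211}{72} = - \frac{622757}{72}$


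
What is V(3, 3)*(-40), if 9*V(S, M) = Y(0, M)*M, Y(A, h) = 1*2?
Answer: -80/3 ≈ -26.667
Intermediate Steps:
Y(A, h) = 2
V(S, M) = 2*M/9 (V(S, M) = (2*M)/9 = 2*M/9)
V(3, 3)*(-40) = ((2/9)*3)*(-40) = (⅔)*(-40) = -80/3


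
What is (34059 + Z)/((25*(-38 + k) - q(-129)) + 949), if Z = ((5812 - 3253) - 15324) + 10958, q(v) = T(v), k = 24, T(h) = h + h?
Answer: 32252/857 ≈ 37.634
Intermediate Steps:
T(h) = 2*h
q(v) = 2*v
Z = -1807 (Z = (2559 - 15324) + 10958 = -12765 + 10958 = -1807)
(34059 + Z)/((25*(-38 + k) - q(-129)) + 949) = (34059 - 1807)/((25*(-38 + 24) - 2*(-129)) + 949) = 32252/((25*(-14) - 1*(-258)) + 949) = 32252/((-350 + 258) + 949) = 32252/(-92 + 949) = 32252/857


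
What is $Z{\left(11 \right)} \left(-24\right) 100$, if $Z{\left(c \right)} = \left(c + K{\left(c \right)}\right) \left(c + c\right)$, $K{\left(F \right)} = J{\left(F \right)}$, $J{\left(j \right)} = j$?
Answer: $-1161600$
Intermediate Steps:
$K{\left(F \right)} = F$
$Z{\left(c \right)} = 4 c^{2}$ ($Z{\left(c \right)} = \left(c + c\right) \left(c + c\right) = 2 c 2 c = 4 c^{2}$)
$Z{\left(11 \right)} \left(-24\right) 100 = 4 \cdot 11^{2} \left(-24\right) 100 = 4 \cdot 121 \left(-24\right) 100 = 484 \left(-24\right) 100 = \left(-11616\right) 100 = -1161600$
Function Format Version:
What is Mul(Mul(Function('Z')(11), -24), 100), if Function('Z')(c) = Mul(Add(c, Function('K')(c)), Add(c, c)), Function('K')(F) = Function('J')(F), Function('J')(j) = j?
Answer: -1161600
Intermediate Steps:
Function('K')(F) = F
Function('Z')(c) = Mul(4, Pow(c, 2)) (Function('Z')(c) = Mul(Add(c, c), Add(c, c)) = Mul(Mul(2, c), Mul(2, c)) = Mul(4, Pow(c, 2)))
Mul(Mul(Function('Z')(11), -24), 100) = Mul(Mul(Mul(4, Pow(11, 2)), -24), 100) = Mul(Mul(Mul(4, 121), -24), 100) = Mul(Mul(484, -24), 100) = Mul(-11616, 100) = -1161600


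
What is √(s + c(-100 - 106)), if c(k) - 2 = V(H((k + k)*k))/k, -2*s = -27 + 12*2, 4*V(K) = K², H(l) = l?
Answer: 15*I*√155410/2 ≈ 2956.7*I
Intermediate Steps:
V(K) = K²/4
s = 3/2 (s = -(-27 + 12*2)/2 = -(-27 + 24)/2 = -½*(-3) = 3/2 ≈ 1.5000)
c(k) = 2 + k³ (c(k) = 2 + (((k + k)*k)²/4)/k = 2 + (((2*k)*k)²/4)/k = 2 + ((2*k²)²/4)/k = 2 + ((4*k⁴)/4)/k = 2 + k⁴/k = 2 + k³)
√(s + c(-100 - 106)) = √(3/2 + (2 + (-100 - 106)³)) = √(3/2 + (2 + (-206)³)) = √(3/2 + (2 - 8741816)) = √(3/2 - 8741814) = √(-17483625/2) = 15*I*√155410/2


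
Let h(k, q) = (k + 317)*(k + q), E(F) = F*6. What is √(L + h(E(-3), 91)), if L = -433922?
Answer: I*√412095 ≈ 641.95*I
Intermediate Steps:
E(F) = 6*F
h(k, q) = (317 + k)*(k + q)
√(L + h(E(-3), 91)) = √(-433922 + ((6*(-3))² + 317*(6*(-3)) + 317*91 + (6*(-3))*91)) = √(-433922 + ((-18)² + 317*(-18) + 28847 - 18*91)) = √(-433922 + (324 - 5706 + 28847 - 1638)) = √(-433922 + 21827) = √(-412095) = I*√412095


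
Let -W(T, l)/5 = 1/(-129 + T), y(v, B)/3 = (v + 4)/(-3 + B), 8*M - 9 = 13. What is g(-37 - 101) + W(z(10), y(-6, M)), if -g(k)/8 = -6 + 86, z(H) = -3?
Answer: -84475/132 ≈ -639.96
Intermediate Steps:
M = 11/4 (M = 9/8 + (1/8)*13 = 9/8 + 13/8 = 11/4 ≈ 2.7500)
y(v, B) = 3*(4 + v)/(-3 + B) (y(v, B) = 3*((v + 4)/(-3 + B)) = 3*((4 + v)/(-3 + B)) = 3*(4 + v)/(-3 + B))
W(T, l) = -5/(-129 + T)
g(k) = -640 (g(k) = -8*(-6 + 86) = -8*80 = -640)
g(-37 - 101) + W(z(10), y(-6, M)) = -640 - 5/(-129 - 3) = -640 - 5/(-132) = -640 - 5*(-1/132) = -640 + 5/132 = -84475/132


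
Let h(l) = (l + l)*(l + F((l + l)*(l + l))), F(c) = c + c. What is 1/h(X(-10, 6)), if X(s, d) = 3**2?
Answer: 1/11826 ≈ 8.4559e-5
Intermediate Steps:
F(c) = 2*c
X(s, d) = 9
h(l) = 2*l*(l + 8*l**2) (h(l) = (l + l)*(l + 2*((l + l)*(l + l))) = (2*l)*(l + 2*((2*l)*(2*l))) = (2*l)*(l + 2*(4*l**2)) = (2*l)*(l + 8*l**2) = 2*l*(l + 8*l**2))
1/h(X(-10, 6)) = 1/(9**2*(2 + 16*9)) = 1/(81*(2 + 144)) = 1/(81*146) = 1/11826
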